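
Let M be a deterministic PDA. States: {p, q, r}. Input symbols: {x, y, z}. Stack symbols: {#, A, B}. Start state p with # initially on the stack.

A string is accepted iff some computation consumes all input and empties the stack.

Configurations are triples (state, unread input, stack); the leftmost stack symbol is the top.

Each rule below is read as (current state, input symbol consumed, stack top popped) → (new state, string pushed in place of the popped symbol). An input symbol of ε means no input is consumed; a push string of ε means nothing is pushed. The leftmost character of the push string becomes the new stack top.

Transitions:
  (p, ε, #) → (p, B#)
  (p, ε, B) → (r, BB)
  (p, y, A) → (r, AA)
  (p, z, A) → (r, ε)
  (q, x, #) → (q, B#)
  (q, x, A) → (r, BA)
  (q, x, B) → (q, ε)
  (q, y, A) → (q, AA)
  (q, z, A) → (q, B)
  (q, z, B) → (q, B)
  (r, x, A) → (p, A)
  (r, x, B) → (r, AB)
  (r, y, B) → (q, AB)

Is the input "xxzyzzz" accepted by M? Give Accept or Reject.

Reject

(p, xxzyzzz, #) ⊢ (p, xxzyzzz, B#) ⊢ (r, xxzyzzz, BB#) ⊢ (r, xzyzzz, ABB#) ⊢ (p, zyzzz, ABB#) ⊢ (r, yzzz, BB#) ⊢ (q, zzz, ABB#) ⊢ (q, zz, BBB#) ⊢ (q, z, BBB#) ⊢ (q, ε, BBB#)
All input consumed; stack is BBB#, not empty, and no further ε-move applies.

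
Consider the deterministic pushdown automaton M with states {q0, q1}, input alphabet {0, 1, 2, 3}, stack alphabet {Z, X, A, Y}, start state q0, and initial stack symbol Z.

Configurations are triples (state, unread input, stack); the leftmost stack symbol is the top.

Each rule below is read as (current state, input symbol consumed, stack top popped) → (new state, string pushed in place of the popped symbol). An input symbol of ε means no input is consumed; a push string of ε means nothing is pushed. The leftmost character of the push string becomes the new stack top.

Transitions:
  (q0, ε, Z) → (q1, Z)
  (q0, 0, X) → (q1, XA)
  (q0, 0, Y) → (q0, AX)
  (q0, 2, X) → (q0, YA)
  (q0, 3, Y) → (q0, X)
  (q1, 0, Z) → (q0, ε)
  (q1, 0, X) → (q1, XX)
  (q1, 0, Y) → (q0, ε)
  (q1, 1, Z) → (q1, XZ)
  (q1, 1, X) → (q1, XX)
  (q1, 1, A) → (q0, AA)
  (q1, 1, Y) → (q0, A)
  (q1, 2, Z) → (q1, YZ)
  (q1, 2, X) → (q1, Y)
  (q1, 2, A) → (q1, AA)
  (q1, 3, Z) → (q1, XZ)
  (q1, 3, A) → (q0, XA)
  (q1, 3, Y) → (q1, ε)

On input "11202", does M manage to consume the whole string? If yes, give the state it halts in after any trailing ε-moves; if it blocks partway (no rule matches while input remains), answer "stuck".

(q0, 11202, Z)
  ε-move, top Z: go to q1, push Z → (q1, 11202, Z)
  read 1, top Z: go to q1, push XZ → (q1, 1202, XZ)
  read 1, top X: go to q1, push XX → (q1, 202, XXZ)
  read 2, top X: go to q1, push Y → (q1, 02, YXZ)
  read 0, top Y: go to q0, push ε → (q0, 2, XZ)
  read 2, top X: go to q0, push YA → (q0, ε, YAZ)
All input consumed; M is in state q0.

q0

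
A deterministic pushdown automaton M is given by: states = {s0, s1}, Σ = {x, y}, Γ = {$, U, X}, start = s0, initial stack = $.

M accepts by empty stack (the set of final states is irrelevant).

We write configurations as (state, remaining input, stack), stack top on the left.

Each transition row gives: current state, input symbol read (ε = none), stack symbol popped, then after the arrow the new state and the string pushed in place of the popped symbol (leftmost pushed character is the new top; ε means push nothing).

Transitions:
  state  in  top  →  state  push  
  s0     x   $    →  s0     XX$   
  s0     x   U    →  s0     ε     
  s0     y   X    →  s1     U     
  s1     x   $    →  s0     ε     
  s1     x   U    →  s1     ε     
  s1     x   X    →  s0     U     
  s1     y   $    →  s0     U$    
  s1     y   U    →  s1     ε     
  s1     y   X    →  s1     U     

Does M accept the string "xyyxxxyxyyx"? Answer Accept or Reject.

Accept

(s0, xyyxxxyxyyx, $) ⊢ (s0, yyxxxyxyyx, XX$) ⊢ (s1, yxxxyxyyx, UX$) ⊢ (s1, xxxyxyyx, X$) ⊢ (s0, xxyxyyx, U$) ⊢ (s0, xyxyyx, $) ⊢ (s0, yxyyx, XX$) ⊢ (s1, xyyx, UX$) ⊢ (s1, yyx, X$) ⊢ (s1, yx, U$) ⊢ (s1, x, $) ⊢ (s0, ε, ε)
All input consumed and the stack is empty.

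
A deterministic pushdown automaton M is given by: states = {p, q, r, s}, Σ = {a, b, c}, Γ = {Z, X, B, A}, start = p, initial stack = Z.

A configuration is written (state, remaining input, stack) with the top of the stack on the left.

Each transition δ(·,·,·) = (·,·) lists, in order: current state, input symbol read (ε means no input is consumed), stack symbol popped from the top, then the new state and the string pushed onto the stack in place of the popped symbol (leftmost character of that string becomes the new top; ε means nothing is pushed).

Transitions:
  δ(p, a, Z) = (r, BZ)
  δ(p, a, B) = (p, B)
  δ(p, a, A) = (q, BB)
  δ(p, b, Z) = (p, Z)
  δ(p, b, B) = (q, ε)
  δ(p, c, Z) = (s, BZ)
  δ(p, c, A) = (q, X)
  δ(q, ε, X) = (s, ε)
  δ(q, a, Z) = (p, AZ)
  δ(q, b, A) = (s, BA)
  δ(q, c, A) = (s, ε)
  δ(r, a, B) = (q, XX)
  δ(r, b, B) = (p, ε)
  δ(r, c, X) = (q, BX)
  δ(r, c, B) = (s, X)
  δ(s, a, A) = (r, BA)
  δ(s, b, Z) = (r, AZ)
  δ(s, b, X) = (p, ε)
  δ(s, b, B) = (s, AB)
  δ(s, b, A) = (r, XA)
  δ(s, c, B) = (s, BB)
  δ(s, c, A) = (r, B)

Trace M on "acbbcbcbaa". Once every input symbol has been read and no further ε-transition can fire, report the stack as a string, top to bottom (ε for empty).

(p, acbbcbcbaa, Z)
  read a, top Z: go to r, push BZ → (r, cbbcbcbaa, BZ)
  read c, top B: go to s, push X → (s, bbcbcbaa, XZ)
  read b, top X: go to p, push ε → (p, bcbcbaa, Z)
  read b, top Z: go to p, push Z → (p, cbcbaa, Z)
  read c, top Z: go to s, push BZ → (s, bcbaa, BZ)
  read b, top B: go to s, push AB → (s, cbaa, ABZ)
  read c, top A: go to r, push B → (r, baa, BBZ)
  read b, top B: go to p, push ε → (p, aa, BZ)
  read a, top B: go to p, push B → (p, a, BZ)
  read a, top B: go to p, push B → (p, ε, BZ)
All input consumed in state p with stack BZ.

BZ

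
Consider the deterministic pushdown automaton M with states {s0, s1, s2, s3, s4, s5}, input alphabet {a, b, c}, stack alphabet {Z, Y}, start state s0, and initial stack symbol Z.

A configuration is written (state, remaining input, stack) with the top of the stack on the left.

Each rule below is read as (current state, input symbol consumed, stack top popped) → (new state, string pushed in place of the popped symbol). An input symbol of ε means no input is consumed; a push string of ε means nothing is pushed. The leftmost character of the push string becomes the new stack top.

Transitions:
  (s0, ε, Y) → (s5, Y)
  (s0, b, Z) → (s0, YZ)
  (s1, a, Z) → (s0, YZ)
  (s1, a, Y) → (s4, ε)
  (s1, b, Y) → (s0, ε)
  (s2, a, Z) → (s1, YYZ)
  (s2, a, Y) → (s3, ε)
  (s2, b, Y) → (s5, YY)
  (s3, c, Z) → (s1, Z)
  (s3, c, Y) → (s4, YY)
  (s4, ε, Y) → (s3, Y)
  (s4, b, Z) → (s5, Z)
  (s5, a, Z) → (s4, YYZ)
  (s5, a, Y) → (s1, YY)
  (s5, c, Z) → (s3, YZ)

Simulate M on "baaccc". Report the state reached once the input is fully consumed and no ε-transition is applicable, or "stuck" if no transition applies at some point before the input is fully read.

s3

(s0, baaccc, Z) ⊢ (s0, aaccc, YZ) ⊢ (s5, aaccc, YZ) ⊢ (s1, accc, YYZ) ⊢ (s4, ccc, YZ) ⊢ (s3, ccc, YZ) ⊢ (s4, cc, YYZ) ⊢ (s3, cc, YYZ) ⊢ (s4, c, YYYZ) ⊢ (s3, c, YYYZ) ⊢ (s4, ε, YYYYZ) ⊢ (s3, ε, YYYYZ)
All input consumed; M is in state s3.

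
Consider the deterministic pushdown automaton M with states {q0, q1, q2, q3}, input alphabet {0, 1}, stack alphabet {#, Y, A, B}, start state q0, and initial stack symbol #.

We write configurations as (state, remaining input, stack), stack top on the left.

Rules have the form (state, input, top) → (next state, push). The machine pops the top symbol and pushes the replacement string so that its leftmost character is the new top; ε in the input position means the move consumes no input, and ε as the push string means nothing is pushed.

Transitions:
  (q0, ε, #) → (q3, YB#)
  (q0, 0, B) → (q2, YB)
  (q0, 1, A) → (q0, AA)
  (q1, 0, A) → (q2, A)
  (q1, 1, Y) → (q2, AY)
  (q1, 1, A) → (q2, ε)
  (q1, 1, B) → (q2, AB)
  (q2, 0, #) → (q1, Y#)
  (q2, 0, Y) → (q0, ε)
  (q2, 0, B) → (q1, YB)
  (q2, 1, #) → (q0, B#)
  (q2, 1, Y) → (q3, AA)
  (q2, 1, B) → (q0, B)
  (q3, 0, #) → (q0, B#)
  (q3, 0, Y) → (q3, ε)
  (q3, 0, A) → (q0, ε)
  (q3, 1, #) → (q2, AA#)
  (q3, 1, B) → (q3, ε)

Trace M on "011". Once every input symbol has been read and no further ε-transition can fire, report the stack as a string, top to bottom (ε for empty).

(q0, 011, #)
  ε-move, top #: go to q3, push YB# → (q3, 011, YB#)
  read 0, top Y: go to q3, push ε → (q3, 11, B#)
  read 1, top B: go to q3, push ε → (q3, 1, #)
  read 1, top #: go to q2, push AA# → (q2, ε, AA#)
All input consumed in state q2 with stack AA#.

AA#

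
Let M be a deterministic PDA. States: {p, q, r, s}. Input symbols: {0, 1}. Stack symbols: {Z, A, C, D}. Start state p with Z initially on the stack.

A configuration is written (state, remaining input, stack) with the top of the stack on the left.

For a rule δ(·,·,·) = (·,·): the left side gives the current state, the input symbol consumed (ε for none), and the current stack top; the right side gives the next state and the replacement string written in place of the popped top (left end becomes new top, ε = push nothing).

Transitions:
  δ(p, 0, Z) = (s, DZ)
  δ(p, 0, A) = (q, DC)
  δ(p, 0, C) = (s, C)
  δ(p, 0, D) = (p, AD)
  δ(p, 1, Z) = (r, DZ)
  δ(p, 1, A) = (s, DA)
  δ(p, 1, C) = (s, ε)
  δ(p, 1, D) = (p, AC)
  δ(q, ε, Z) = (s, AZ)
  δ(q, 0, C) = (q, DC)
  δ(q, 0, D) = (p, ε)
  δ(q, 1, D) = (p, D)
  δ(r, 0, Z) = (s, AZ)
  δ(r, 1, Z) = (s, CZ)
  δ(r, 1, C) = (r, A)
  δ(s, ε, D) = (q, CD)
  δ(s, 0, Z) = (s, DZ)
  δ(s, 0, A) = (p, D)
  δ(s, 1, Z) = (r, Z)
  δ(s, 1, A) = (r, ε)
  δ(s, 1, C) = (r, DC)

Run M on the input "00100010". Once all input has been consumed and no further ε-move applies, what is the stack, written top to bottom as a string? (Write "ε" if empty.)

DCDCDZ

(p, 00100010, Z)
  read 0, top Z: go to s, push DZ → (s, 0100010, DZ)
  ε-move, top D: go to q, push CD → (q, 0100010, CDZ)
  read 0, top C: go to q, push DC → (q, 100010, DCDZ)
  read 1, top D: go to p, push D → (p, 00010, DCDZ)
  read 0, top D: go to p, push AD → (p, 0010, ADCDZ)
  read 0, top A: go to q, push DC → (q, 010, DCDCDZ)
  read 0, top D: go to p, push ε → (p, 10, CDCDZ)
  read 1, top C: go to s, push ε → (s, 0, DCDZ)
  ε-move, top D: go to q, push CD → (q, 0, CDCDZ)
  read 0, top C: go to q, push DC → (q, ε, DCDCDZ)
All input consumed in state q with stack DCDCDZ.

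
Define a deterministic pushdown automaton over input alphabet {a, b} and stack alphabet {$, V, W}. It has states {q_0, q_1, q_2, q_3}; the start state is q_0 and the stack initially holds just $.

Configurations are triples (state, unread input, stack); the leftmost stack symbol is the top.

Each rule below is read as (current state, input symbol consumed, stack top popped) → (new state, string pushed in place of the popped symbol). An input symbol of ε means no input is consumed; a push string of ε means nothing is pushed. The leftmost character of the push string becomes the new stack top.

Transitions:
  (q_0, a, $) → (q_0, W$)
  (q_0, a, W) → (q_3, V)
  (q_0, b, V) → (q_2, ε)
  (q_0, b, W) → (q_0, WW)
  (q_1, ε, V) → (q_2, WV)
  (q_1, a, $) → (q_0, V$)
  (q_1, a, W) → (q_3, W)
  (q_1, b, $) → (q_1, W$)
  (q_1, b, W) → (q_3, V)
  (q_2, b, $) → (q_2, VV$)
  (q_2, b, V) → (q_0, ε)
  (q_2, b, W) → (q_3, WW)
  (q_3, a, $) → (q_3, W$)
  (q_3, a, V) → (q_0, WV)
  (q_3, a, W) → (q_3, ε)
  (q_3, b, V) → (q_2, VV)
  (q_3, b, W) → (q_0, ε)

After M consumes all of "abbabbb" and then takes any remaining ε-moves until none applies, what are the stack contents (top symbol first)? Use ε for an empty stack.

WW$

(q_0, abbabbb, $)
  read a, top $: go to q_0, push W$ → (q_0, bbabbb, W$)
  read b, top W: go to q_0, push WW → (q_0, babbb, WW$)
  read b, top W: go to q_0, push WW → (q_0, abbb, WWW$)
  read a, top W: go to q_3, push V → (q_3, bbb, VWW$)
  read b, top V: go to q_2, push VV → (q_2, bb, VVWW$)
  read b, top V: go to q_0, push ε → (q_0, b, VWW$)
  read b, top V: go to q_2, push ε → (q_2, ε, WW$)
All input consumed in state q_2 with stack WW$.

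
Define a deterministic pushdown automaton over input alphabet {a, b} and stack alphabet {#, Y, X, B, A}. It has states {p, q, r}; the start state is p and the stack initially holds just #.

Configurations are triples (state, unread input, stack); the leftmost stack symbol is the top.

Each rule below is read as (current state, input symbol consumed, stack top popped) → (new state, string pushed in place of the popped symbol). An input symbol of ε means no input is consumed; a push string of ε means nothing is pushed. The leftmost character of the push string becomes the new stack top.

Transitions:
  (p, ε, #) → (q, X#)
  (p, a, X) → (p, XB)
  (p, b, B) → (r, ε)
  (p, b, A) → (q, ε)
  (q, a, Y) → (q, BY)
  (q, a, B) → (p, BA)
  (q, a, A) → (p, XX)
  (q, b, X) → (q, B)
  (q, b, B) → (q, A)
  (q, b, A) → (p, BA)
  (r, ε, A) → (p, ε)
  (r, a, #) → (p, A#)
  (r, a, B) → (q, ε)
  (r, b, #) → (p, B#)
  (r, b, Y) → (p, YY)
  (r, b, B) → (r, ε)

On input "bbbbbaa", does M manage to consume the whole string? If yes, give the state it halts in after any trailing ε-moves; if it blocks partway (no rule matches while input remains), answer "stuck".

stuck

(p, bbbbbaa, #)
  ε-move, top #: go to q, push X# → (q, bbbbbaa, X#)
  read b, top X: go to q, push B → (q, bbbbaa, B#)
  read b, top B: go to q, push A → (q, bbbaa, A#)
  read b, top A: go to p, push BA → (p, bbaa, BA#)
  read b, top B: go to r, push ε → (r, baa, A#)
  ε-move, top A: go to p, push ε → (p, baa, #)
  ε-move, top #: go to q, push X# → (q, baa, X#)
  read b, top X: go to q, push B → (q, aa, B#)
  read a, top B: go to p, push BA → (p, a, BA#)
No transition for (p, a, top B); M blocks with input a remaining.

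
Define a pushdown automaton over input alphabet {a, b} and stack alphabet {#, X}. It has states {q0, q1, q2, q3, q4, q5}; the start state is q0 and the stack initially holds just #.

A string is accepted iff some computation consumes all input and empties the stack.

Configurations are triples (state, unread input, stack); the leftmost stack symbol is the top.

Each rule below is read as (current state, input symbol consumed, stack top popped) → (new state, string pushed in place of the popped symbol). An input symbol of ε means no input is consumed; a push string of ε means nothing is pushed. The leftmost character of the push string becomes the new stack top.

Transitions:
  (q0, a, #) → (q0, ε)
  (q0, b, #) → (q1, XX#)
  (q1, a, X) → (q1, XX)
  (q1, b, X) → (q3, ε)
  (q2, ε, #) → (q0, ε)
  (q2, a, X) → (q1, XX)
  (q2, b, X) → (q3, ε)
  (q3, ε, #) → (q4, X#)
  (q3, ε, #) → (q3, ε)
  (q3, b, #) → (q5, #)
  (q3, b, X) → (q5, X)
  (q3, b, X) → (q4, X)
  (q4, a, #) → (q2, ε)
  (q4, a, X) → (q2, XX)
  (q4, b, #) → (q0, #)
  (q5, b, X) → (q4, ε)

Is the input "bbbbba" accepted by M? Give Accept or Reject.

One accepting computation: (q0, bbbbba, #) ⊢ (q1, bbbba, XX#) ⊢ (q3, bbba, X#) ⊢ (q5, bba, X#) ⊢ (q4, ba, #) ⊢ (q0, a, #) ⊢ (q0, ε, ε)
All input consumed and the stack is empty.

Accept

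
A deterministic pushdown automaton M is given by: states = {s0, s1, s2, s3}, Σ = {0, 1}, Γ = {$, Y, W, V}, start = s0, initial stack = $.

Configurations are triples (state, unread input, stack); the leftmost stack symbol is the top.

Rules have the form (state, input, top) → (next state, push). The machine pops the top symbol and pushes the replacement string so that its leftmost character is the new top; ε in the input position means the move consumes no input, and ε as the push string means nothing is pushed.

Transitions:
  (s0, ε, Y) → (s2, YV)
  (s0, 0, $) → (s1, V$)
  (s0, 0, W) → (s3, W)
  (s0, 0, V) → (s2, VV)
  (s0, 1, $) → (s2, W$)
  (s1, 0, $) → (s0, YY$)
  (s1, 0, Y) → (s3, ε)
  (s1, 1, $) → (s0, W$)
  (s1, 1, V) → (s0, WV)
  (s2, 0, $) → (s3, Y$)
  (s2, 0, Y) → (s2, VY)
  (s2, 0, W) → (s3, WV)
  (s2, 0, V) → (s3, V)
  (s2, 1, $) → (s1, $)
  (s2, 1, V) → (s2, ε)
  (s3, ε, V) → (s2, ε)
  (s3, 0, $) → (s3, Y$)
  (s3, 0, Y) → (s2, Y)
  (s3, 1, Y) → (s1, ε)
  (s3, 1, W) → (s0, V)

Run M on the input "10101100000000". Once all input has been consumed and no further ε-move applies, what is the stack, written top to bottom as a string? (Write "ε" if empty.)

VY$

(s0, 10101100000000, $)
  read 1, top $: go to s2, push W$ → (s2, 0101100000000, W$)
  read 0, top W: go to s3, push WV → (s3, 101100000000, WV$)
  read 1, top W: go to s0, push V → (s0, 01100000000, VV$)
  read 0, top V: go to s2, push VV → (s2, 1100000000, VVV$)
  read 1, top V: go to s2, push ε → (s2, 100000000, VV$)
  read 1, top V: go to s2, push ε → (s2, 00000000, V$)
  read 0, top V: go to s3, push V → (s3, 0000000, V$)
  ε-move, top V: go to s2, push ε → (s2, 0000000, $)
  read 0, top $: go to s3, push Y$ → (s3, 000000, Y$)
  read 0, top Y: go to s2, push Y → (s2, 00000, Y$)
  read 0, top Y: go to s2, push VY → (s2, 0000, VY$)
  read 0, top V: go to s3, push V → (s3, 000, VY$)
  ε-move, top V: go to s2, push ε → (s2, 000, Y$)
  read 0, top Y: go to s2, push VY → (s2, 00, VY$)
  read 0, top V: go to s3, push V → (s3, 0, VY$)
  ε-move, top V: go to s2, push ε → (s2, 0, Y$)
  read 0, top Y: go to s2, push VY → (s2, ε, VY$)
All input consumed in state s2 with stack VY$.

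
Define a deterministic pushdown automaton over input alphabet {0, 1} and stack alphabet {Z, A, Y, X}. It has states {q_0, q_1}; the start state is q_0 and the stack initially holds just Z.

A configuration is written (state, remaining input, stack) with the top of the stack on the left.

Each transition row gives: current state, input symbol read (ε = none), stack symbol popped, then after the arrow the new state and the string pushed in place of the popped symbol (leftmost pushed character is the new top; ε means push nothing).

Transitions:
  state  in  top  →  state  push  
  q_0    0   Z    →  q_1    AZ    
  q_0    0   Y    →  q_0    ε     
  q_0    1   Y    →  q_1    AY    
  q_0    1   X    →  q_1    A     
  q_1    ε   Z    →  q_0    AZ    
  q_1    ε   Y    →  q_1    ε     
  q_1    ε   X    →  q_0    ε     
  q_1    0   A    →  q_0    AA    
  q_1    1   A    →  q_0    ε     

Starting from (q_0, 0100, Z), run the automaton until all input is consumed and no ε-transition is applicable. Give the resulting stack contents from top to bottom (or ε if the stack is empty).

(q_0, 0100, Z) ⊢ (q_1, 100, AZ) ⊢ (q_0, 00, Z) ⊢ (q_1, 0, AZ) ⊢ (q_0, ε, AAZ)
All input consumed in state q_0 with stack AAZ.

AAZ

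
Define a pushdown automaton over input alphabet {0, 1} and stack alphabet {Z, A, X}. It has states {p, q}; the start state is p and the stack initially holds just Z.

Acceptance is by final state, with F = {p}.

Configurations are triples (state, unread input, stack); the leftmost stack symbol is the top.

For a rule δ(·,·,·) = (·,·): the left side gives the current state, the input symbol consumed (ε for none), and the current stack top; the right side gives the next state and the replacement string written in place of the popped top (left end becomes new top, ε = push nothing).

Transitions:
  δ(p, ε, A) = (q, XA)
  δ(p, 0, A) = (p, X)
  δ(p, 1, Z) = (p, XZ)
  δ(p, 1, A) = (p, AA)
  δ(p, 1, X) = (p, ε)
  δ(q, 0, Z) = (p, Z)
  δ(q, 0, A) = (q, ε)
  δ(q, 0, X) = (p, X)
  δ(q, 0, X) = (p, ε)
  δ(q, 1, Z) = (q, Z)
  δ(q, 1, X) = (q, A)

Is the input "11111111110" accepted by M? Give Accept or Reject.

Reject

No computation consumes all input and reaches a final state.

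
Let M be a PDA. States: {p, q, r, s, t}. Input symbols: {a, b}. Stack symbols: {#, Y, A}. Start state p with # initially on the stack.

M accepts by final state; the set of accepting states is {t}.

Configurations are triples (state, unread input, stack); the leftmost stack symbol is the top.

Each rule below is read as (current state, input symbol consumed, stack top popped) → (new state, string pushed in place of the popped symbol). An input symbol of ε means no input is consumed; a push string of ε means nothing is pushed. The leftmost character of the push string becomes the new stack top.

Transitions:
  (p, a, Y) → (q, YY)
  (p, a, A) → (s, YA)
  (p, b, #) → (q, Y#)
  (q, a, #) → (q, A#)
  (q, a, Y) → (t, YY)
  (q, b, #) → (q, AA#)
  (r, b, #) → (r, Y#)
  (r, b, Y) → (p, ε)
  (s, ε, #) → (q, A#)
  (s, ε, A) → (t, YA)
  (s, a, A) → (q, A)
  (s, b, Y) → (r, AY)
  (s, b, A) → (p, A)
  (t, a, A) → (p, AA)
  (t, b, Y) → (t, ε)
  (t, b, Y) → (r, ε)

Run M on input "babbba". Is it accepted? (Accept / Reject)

Accept

One accepting computation: (p, babbba, #) ⊢ (q, abbba, Y#) ⊢ (t, bbba, YY#) ⊢ (r, bba, Y#) ⊢ (p, ba, #) ⊢ (q, a, Y#) ⊢ (t, ε, YY#)
All input consumed and state t ∈ F.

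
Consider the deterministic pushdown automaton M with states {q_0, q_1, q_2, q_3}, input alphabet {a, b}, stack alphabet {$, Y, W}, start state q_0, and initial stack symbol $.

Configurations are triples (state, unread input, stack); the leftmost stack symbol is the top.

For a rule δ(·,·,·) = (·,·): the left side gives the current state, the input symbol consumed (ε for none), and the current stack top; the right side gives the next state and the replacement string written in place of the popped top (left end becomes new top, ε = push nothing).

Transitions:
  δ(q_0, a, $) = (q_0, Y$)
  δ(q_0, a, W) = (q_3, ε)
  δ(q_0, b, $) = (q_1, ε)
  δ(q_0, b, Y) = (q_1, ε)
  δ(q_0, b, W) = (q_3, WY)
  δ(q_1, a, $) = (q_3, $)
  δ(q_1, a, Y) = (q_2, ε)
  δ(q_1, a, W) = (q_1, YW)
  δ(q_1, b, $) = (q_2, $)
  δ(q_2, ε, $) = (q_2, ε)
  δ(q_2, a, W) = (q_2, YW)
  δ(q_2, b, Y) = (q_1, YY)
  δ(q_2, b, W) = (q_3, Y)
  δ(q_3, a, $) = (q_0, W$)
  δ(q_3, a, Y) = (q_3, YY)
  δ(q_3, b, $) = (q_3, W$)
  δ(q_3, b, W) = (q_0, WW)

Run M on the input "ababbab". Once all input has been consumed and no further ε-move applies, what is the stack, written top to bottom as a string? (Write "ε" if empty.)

WW$

(q_0, ababbab, $)
  read a, top $: go to q_0, push Y$ → (q_0, babbab, Y$)
  read b, top Y: go to q_1, push ε → (q_1, abbab, $)
  read a, top $: go to q_3, push $ → (q_3, bbab, $)
  read b, top $: go to q_3, push W$ → (q_3, bab, W$)
  read b, top W: go to q_0, push WW → (q_0, ab, WW$)
  read a, top W: go to q_3, push ε → (q_3, b, W$)
  read b, top W: go to q_0, push WW → (q_0, ε, WW$)
All input consumed in state q_0 with stack WW$.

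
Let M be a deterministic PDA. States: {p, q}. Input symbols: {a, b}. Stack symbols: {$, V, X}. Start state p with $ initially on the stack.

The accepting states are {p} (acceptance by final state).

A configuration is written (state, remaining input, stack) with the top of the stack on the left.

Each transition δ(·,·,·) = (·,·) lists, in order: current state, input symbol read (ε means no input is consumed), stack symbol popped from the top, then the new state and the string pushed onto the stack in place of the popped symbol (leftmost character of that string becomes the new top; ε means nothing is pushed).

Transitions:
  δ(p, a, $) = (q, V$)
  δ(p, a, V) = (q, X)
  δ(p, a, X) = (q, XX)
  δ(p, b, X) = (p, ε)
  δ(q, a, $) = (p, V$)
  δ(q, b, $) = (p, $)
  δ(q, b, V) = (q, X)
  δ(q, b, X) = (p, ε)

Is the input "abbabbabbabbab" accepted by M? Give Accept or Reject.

Reject

(p, abbabbabbabbab, $)
  read a, top $: go to q, push V$ → (q, bbabbabbabbab, V$)
  read b, top V: go to q, push X → (q, babbabbabbab, X$)
  read b, top X: go to p, push ε → (p, abbabbabbab, $)
  read a, top $: go to q, push V$ → (q, bbabbabbab, V$)
  read b, top V: go to q, push X → (q, babbabbab, X$)
  read b, top X: go to p, push ε → (p, abbabbab, $)
  read a, top $: go to q, push V$ → (q, bbabbab, V$)
  read b, top V: go to q, push X → (q, babbab, X$)
  read b, top X: go to p, push ε → (p, abbab, $)
  read a, top $: go to q, push V$ → (q, bbab, V$)
  read b, top V: go to q, push X → (q, bab, X$)
  read b, top X: go to p, push ε → (p, ab, $)
  read a, top $: go to q, push V$ → (q, b, V$)
  read b, top V: go to q, push X → (q, ε, X$)
All input consumed; state q ∉ F and no further ε-move applies.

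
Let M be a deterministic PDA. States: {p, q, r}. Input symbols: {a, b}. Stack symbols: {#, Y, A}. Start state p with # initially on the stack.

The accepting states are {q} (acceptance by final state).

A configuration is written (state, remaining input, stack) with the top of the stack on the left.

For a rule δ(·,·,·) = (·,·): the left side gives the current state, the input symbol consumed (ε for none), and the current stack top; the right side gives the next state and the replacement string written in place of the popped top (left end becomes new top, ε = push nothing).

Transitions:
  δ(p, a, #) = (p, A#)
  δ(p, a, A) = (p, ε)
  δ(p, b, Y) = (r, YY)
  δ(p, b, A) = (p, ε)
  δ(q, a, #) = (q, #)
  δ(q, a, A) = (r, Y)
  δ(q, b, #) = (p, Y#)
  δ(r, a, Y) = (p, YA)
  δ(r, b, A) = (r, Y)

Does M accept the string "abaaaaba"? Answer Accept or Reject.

(p, abaaaaba, #)
  read a, top #: go to p, push A# → (p, baaaaba, A#)
  read b, top A: go to p, push ε → (p, aaaaba, #)
  read a, top #: go to p, push A# → (p, aaaba, A#)
  read a, top A: go to p, push ε → (p, aaba, #)
  read a, top #: go to p, push A# → (p, aba, A#)
  read a, top A: go to p, push ε → (p, ba, #)
No transition applies at (p, ba, #); input not fully consumed.

Reject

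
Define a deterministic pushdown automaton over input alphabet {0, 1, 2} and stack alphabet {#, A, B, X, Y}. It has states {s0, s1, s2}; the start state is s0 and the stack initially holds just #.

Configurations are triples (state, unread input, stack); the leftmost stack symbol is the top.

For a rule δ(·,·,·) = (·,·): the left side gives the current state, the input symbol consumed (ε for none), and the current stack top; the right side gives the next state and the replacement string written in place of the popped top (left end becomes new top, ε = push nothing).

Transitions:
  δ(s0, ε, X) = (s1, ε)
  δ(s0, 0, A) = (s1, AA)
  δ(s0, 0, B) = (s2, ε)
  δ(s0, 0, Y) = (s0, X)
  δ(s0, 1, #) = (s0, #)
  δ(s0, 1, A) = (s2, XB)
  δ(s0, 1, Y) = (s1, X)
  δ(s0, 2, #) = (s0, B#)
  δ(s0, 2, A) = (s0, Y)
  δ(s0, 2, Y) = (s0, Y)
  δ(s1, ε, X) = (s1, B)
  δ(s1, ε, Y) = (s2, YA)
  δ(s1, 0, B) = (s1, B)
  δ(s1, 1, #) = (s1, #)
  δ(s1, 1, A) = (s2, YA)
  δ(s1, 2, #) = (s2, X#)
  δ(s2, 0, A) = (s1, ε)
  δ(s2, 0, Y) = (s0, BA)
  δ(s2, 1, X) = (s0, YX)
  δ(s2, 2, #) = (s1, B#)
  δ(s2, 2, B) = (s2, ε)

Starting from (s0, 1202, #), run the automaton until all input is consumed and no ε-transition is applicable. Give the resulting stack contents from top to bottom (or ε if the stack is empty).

(s0, 1202, #)
  read 1, top #: go to s0, push # → (s0, 202, #)
  read 2, top #: go to s0, push B# → (s0, 02, B#)
  read 0, top B: go to s2, push ε → (s2, 2, #)
  read 2, top #: go to s1, push B# → (s1, ε, B#)
All input consumed in state s1 with stack B#.

B#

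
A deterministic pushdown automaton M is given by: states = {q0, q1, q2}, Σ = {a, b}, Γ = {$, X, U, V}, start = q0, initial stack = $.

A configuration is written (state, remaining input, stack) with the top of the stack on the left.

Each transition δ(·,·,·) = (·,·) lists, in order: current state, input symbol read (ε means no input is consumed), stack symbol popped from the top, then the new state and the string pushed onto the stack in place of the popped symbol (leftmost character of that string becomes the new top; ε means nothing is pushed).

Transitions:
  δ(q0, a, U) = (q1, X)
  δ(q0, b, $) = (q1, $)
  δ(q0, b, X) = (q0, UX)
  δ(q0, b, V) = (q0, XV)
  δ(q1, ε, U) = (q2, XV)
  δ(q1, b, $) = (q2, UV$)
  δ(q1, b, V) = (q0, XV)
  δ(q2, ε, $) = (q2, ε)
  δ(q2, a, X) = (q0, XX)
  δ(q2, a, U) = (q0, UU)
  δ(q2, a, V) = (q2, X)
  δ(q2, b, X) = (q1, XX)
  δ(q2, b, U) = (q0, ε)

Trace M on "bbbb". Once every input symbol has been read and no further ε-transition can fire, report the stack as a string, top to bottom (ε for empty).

XV$

(q0, bbbb, $)
  read b, top $: go to q1, push $ → (q1, bbb, $)
  read b, top $: go to q2, push UV$ → (q2, bb, UV$)
  read b, top U: go to q0, push ε → (q0, b, V$)
  read b, top V: go to q0, push XV → (q0, ε, XV$)
All input consumed in state q0 with stack XV$.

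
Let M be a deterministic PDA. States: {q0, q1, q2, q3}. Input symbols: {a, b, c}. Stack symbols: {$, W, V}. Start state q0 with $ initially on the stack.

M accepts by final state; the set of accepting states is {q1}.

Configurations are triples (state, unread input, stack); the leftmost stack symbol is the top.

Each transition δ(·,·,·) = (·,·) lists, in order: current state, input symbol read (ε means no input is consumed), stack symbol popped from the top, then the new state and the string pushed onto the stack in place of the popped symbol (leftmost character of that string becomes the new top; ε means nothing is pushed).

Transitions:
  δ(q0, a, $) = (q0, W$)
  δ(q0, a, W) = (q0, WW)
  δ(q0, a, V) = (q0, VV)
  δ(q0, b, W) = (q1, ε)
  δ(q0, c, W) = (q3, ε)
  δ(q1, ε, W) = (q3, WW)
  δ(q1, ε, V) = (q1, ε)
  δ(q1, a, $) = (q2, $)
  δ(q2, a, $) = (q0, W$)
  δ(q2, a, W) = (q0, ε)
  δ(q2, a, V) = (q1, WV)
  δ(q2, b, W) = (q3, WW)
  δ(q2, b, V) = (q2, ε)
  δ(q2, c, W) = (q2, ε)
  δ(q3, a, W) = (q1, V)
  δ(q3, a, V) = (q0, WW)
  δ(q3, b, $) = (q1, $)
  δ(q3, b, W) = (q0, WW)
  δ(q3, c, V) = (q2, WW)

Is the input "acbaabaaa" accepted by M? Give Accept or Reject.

Reject

(q0, acbaabaaa, $)
  read a, top $: go to q0, push W$ → (q0, cbaabaaa, W$)
  read c, top W: go to q3, push ε → (q3, baabaaa, $)
  read b, top $: go to q1, push $ → (q1, aabaaa, $)
  read a, top $: go to q2, push $ → (q2, abaaa, $)
  read a, top $: go to q0, push W$ → (q0, baaa, W$)
  read b, top W: go to q1, push ε → (q1, aaa, $)
  read a, top $: go to q2, push $ → (q2, aa, $)
  read a, top $: go to q0, push W$ → (q0, a, W$)
  read a, top W: go to q0, push WW → (q0, ε, WW$)
All input consumed; state q0 ∉ F and no further ε-move applies.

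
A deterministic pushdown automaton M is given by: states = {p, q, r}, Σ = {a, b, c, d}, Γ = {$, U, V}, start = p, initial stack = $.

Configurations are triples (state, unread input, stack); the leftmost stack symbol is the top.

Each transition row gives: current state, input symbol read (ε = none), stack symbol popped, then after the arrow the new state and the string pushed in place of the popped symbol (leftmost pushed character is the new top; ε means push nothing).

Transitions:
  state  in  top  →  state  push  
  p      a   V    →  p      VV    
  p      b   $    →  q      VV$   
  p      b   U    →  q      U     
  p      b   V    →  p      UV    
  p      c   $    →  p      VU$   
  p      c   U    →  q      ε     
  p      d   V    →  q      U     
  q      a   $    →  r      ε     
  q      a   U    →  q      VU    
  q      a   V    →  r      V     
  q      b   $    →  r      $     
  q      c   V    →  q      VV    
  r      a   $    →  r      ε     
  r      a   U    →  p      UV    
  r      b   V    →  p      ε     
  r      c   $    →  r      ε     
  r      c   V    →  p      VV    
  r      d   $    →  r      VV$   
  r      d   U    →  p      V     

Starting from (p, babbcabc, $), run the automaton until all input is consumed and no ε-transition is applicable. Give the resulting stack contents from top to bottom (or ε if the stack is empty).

VU$

(p, babbcabc, $) ⊢ (q, abbcabc, VV$) ⊢ (r, bbcabc, VV$) ⊢ (p, bcabc, V$) ⊢ (p, cabc, UV$) ⊢ (q, abc, V$) ⊢ (r, bc, V$) ⊢ (p, c, $) ⊢ (p, ε, VU$)
All input consumed in state p with stack VU$.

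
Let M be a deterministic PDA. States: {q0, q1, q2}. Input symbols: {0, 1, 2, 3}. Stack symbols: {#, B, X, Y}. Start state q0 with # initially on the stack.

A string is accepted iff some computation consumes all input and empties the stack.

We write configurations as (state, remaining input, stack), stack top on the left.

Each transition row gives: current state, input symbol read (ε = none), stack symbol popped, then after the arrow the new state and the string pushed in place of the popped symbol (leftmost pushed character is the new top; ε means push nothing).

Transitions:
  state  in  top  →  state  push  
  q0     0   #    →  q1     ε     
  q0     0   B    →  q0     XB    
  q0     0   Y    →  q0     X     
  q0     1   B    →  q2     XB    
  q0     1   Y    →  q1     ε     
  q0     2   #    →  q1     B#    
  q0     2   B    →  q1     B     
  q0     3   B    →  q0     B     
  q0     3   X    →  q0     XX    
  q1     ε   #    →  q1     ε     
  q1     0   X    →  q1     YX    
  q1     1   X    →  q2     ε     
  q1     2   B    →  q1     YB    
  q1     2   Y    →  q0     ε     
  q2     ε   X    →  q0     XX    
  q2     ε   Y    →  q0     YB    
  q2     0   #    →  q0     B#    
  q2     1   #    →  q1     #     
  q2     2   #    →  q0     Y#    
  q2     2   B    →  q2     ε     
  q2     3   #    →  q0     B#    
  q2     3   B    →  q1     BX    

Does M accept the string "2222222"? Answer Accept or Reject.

(q0, 2222222, #)
  read 2, top #: go to q1, push B# → (q1, 222222, B#)
  read 2, top B: go to q1, push YB → (q1, 22222, YB#)
  read 2, top Y: go to q0, push ε → (q0, 2222, B#)
  read 2, top B: go to q1, push B → (q1, 222, B#)
  read 2, top B: go to q1, push YB → (q1, 22, YB#)
  read 2, top Y: go to q0, push ε → (q0, 2, B#)
  read 2, top B: go to q1, push B → (q1, ε, B#)
All input consumed; stack is B#, not empty, and no further ε-move applies.

Reject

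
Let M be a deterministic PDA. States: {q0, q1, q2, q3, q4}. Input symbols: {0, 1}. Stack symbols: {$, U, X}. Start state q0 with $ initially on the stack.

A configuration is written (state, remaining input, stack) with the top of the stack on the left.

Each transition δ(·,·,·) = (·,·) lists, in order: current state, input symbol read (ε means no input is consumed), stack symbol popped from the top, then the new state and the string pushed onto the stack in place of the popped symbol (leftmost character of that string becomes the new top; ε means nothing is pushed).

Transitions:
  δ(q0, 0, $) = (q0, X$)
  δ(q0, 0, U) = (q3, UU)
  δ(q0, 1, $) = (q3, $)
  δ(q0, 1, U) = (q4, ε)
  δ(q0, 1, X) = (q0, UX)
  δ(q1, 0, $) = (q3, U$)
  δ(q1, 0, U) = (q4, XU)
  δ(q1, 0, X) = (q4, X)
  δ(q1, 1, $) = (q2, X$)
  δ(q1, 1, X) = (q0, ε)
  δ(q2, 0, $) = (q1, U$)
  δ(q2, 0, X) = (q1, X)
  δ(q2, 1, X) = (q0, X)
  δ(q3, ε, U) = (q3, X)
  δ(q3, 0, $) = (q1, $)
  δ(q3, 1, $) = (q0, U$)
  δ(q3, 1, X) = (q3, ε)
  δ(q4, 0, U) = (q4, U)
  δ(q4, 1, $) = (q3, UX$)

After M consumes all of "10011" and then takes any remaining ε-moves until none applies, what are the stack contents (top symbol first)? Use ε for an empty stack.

U$

(q0, 10011, $)
  read 1, top $: go to q3, push $ → (q3, 0011, $)
  read 0, top $: go to q1, push $ → (q1, 011, $)
  read 0, top $: go to q3, push U$ → (q3, 11, U$)
  ε-move, top U: go to q3, push X → (q3, 11, X$)
  read 1, top X: go to q3, push ε → (q3, 1, $)
  read 1, top $: go to q0, push U$ → (q0, ε, U$)
All input consumed in state q0 with stack U$.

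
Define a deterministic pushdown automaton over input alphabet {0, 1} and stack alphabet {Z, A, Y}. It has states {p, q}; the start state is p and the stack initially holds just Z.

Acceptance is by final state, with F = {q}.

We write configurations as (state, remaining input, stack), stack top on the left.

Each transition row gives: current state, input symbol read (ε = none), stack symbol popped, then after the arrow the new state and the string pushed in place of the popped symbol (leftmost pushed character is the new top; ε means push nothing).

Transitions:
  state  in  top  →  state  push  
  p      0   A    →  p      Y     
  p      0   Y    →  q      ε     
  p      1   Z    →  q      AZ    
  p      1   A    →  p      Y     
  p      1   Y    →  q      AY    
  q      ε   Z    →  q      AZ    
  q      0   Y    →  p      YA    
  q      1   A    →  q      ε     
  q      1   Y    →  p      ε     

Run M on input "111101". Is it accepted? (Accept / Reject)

(p, 111101, Z)
  read 1, top Z: go to q, push AZ → (q, 11101, AZ)
  read 1, top A: go to q, push ε → (q, 1101, Z)
  ε-move, top Z: go to q, push AZ → (q, 1101, AZ)
  read 1, top A: go to q, push ε → (q, 101, Z)
  ε-move, top Z: go to q, push AZ → (q, 101, AZ)
  read 1, top A: go to q, push ε → (q, 01, Z)
  ε-move, top Z: go to q, push AZ → (q, 01, AZ)
No transition applies at (q, 01, AZ); input not fully consumed.

Reject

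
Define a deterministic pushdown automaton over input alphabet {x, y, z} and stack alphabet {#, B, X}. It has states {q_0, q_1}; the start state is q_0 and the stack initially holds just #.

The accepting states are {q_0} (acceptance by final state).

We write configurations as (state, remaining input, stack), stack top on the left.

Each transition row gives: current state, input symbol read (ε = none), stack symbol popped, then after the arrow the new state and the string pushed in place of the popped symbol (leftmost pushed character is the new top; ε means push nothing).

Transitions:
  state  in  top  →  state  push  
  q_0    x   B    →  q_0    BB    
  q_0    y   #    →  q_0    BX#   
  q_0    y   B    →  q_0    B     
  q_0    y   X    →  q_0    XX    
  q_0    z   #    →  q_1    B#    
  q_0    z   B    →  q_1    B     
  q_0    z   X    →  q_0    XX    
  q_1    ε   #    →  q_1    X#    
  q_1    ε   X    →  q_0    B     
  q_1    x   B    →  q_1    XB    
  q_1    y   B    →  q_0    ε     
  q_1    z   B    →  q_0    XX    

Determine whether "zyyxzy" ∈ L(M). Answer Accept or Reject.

Accept

(q_0, zyyxzy, #)
  read z, top #: go to q_1, push B# → (q_1, yyxzy, B#)
  read y, top B: go to q_0, push ε → (q_0, yxzy, #)
  read y, top #: go to q_0, push BX# → (q_0, xzy, BX#)
  read x, top B: go to q_0, push BB → (q_0, zy, BBX#)
  read z, top B: go to q_1, push B → (q_1, y, BBX#)
  read y, top B: go to q_0, push ε → (q_0, ε, BX#)
All input consumed; state q_0 ∈ F.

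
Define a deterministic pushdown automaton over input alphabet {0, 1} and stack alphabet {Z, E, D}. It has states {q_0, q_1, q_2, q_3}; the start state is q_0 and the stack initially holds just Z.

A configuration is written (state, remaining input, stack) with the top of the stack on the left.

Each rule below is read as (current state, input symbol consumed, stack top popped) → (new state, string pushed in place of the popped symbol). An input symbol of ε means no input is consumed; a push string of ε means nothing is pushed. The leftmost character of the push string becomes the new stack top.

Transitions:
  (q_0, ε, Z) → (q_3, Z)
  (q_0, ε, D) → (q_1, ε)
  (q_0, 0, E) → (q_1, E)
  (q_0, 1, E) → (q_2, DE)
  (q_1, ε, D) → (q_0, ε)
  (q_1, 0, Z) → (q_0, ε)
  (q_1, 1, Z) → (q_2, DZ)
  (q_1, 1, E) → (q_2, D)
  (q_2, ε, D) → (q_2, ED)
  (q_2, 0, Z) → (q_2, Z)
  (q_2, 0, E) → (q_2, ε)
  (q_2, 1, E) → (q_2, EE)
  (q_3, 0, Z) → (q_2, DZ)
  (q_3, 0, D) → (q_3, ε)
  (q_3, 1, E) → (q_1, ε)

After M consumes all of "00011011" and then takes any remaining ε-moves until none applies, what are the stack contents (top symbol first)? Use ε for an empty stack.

(q_0, 00011011, Z)
  ε-move, top Z: go to q_3, push Z → (q_3, 00011011, Z)
  read 0, top Z: go to q_2, push DZ → (q_2, 0011011, DZ)
  ε-move, top D: go to q_2, push ED → (q_2, 0011011, EDZ)
  read 0, top E: go to q_2, push ε → (q_2, 011011, DZ)
  ε-move, top D: go to q_2, push ED → (q_2, 011011, EDZ)
  read 0, top E: go to q_2, push ε → (q_2, 11011, DZ)
  ε-move, top D: go to q_2, push ED → (q_2, 11011, EDZ)
  read 1, top E: go to q_2, push EE → (q_2, 1011, EEDZ)
  read 1, top E: go to q_2, push EE → (q_2, 011, EEEDZ)
  read 0, top E: go to q_2, push ε → (q_2, 11, EEDZ)
  read 1, top E: go to q_2, push EE → (q_2, 1, EEEDZ)
  read 1, top E: go to q_2, push EE → (q_2, ε, EEEEDZ)
All input consumed in state q_2 with stack EEEEDZ.

EEEEDZ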